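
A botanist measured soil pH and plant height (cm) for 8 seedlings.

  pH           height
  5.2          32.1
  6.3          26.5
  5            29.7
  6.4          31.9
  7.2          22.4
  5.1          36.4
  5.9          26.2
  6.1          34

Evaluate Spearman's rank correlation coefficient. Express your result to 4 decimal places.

-0.4762

Rank pH: 3, 6, 1, 7, 8, 2, 4, 5
Rank height: 6, 3, 4, 5, 1, 8, 2, 7
d = rank(pH) − rank(height): -3, 3, -3, 2, 7, -6, 2, -2; Σd² = 124
ρ = 1 − 6Σd² / [n(n²−1)] = 1 − 6×124 / (8×63) = 1 − 744/504 ≈ -0.4762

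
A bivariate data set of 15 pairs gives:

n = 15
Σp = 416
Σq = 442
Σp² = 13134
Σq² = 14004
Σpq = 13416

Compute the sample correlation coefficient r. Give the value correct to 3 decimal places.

r = (nΣpq − ΣpΣq) / √[(nΣp² − (Σp)²)(nΣq² − (Σq)²)]
Numerator: 15×13416 − 416×442 = 17368
Denominator: √[(197010 − 173056)(210060 − 195364)] = √[23954 × 14696] = 18762.4088
r = 17368 / 18762.4088 ≈ 0.926

0.926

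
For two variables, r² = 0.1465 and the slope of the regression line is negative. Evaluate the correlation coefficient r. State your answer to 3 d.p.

|r| = √0.1465 = 0.383
The association is negative, so r = −0.383.

-0.383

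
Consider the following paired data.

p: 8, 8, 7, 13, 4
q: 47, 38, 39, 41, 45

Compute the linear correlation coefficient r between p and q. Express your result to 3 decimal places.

-0.279

n = 5, Σp = 40, Σq = 210, Σp² = 362, Σq² = 8880, Σpq = 1666
nΣpq − ΣpΣq = 8330 − 8400 = -70
nΣp² − (Σp)² = 1810 − 1600 = 210; nΣq² − (Σq)² = 44400 − 44100 = 300
r = -70 / √(210 × 300) = -70 / 250.9980 ≈ -0.279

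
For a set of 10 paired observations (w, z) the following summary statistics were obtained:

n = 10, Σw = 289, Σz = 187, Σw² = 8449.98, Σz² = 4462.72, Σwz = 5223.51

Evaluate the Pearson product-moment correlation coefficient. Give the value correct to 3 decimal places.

-0.588

r = (nΣwz − ΣwΣz) / √[(nΣw² − (Σw)²)(nΣz² − (Σz)²)]
Numerator: 10×5223.51 − 289×187 = -1807.9
Denominator: √[(84499.8 − 83521)(44627.2 − 34969)] = √[978.8 × 9658.2] = 3074.6457
r = -1807.9 / 3074.6457 ≈ -0.588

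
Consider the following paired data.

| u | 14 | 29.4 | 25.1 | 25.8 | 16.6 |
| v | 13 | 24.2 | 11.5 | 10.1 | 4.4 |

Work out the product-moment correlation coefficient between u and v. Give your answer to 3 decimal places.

n = 5, Σu = 110.9, Σv = 63.2, Σu² = 2631.57, Σv² = 1008.26, Σuv = 1515.75
nΣuv − ΣuΣv = 7578.75 − 7008.88 = 569.87
nΣu² − (Σu)² = 13157.85 − 12298.81 = 859.04; nΣv² − (Σv)² = 5041.3 − 3994.24 = 1047.06
r = 569.87 / √(859.04 × 1047.06) = 569.87 / 948.4020 ≈ 0.601

0.601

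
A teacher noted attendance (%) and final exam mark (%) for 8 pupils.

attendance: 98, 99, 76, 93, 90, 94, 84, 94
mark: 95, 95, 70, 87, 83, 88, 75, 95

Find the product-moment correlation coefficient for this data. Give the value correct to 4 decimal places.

n = 8, Σx = 728, Σy = 688, Σx² = 66658, Σy² = 59802, Σxy = 63098
nΣxy − ΣxΣy = 504784 − 500864 = 3920
nΣx² − (Σx)² = 533264 − 529984 = 3280; nΣy² − (Σy)² = 478416 − 473344 = 5072
r = 3920 / √(3280 × 5072) = 3920 / 4078.7449 ≈ 0.9611

0.9611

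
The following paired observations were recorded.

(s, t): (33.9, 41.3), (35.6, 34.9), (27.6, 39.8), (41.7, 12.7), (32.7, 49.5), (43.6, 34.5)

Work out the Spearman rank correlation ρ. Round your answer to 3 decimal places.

-0.771

Rank s: 3, 4, 1, 5, 2, 6
Rank t: 5, 3, 4, 1, 6, 2
d = rank(s) − rank(t): -2, 1, -3, 4, -4, 4; Σd² = 62
ρ = 1 − 6Σd² / [n(n²−1)] = 1 − 6×62 / (6×35) = 1 − 372/210 ≈ -0.771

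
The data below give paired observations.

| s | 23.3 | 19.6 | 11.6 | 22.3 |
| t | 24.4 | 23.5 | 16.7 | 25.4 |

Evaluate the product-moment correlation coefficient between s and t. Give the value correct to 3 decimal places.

n = 4, Σs = 76.8, Σt = 90, Σs² = 1558.9, Σt² = 2071.66, Σst = 1789.26
nΣst − ΣsΣt = 7157.04 − 6912 = 245.04
nΣs² − (Σs)² = 6235.6 − 5898.24 = 337.36; nΣt² − (Σt)² = 8286.64 − 8100 = 186.64
r = 245.04 / √(337.36 × 186.64) = 245.04 / 250.9280 ≈ 0.977

0.977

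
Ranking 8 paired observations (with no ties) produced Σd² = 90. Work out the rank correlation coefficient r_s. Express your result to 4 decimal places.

ρ = 1 − 6Σd² / [n(n²−1)] = 1 − 6×90 / (8×63)
  = 1 − 540/504 = 1 − 1.07143 ≈ -0.0714

-0.0714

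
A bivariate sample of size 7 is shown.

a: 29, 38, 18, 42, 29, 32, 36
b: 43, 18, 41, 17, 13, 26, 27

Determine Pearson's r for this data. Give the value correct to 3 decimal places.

n = 7, Σa = 224, Σb = 185, Σa² = 7534, Σb² = 5717, Σab = 5564
nΣab − ΣaΣb = 38948 − 41440 = -2492
nΣa² − (Σa)² = 52738 − 50176 = 2562; nΣb² − (Σb)² = 40019 − 34225 = 5794
r = -2492 / √(2562 × 5794) = -2492 / 3852.8208 ≈ -0.647

-0.647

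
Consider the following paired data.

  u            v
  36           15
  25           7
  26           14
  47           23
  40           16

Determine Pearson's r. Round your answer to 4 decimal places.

0.8897

n = 5, Σu = 174, Σv = 75, Σu² = 6406, Σv² = 1255, Σuv = 2800
nΣuv − ΣuΣv = 14000 − 13050 = 950
nΣu² − (Σu)² = 32030 − 30276 = 1754; nΣv² − (Σv)² = 6275 − 5625 = 650
r = 950 / √(1754 × 650) = 950 / 1067.7547 ≈ 0.8897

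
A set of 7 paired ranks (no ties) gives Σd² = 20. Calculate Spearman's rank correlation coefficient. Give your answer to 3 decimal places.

0.643

ρ = 1 − 6Σd² / [n(n²−1)] = 1 − 6×20 / (7×48)
  = 1 − 120/336 = 1 − 0.3571 ≈ 0.643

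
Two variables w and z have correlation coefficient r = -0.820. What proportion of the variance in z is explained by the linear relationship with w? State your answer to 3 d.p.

r² = (-0.820)² = 0.672

0.672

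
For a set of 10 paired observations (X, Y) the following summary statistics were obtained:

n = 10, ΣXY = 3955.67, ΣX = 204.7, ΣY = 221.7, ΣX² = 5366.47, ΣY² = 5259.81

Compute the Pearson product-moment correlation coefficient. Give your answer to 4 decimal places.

-0.9148

r = (nΣXY − ΣXΣY) / √[(nΣX² − (ΣX)²)(nΣY² − (ΣY)²)]
Numerator: 10×3955.67 − 204.7×221.7 = -5825.29
Denominator: √[(53664.7 − 41902.09)(52598.1 − 49150.89)] = √[11762.61 × 3447.21] = 6367.7458
r = -5825.29 / 6367.7458 ≈ -0.9148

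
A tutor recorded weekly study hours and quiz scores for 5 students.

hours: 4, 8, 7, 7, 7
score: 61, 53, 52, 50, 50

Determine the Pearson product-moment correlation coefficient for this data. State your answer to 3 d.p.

-0.855

n = 5, Σx = 33, Σy = 266, Σx² = 227, Σy² = 14234, Σxy = 1732
nΣxy − ΣxΣy = 8660 − 8778 = -118
nΣx² − (Σx)² = 1135 − 1089 = 46; nΣy² − (Σy)² = 71170 − 70756 = 414
r = -118 / √(46 × 414) = -118 / 138.0000 ≈ -0.855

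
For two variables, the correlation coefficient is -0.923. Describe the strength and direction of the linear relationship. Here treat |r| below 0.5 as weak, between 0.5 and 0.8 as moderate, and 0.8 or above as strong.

strong negative

r = -0.923 < 0 so the relationship is negative.
|r| = 0.923, which falls in the strong range.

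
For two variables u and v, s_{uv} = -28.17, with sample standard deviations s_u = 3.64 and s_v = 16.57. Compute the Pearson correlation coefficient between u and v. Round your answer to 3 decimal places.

-0.467

r = Cov(u,v) / (s_u · s_v) = -28.17 / (3.64 × 16.57)
  = -28.17 / 60.3148 ≈ -0.467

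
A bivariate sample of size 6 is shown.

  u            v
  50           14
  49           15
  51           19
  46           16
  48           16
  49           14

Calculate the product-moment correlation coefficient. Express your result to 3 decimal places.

0.229

n = 6, Σu = 293, Σv = 94, Σu² = 14323, Σv² = 1490, Σuv = 4594
nΣuv − ΣuΣv = 27564 − 27542 = 22
nΣu² − (Σu)² = 85938 − 85849 = 89; nΣv² − (Σv)² = 8940 − 8836 = 104
r = 22 / √(89 × 104) = 22 / 96.2081 ≈ 0.229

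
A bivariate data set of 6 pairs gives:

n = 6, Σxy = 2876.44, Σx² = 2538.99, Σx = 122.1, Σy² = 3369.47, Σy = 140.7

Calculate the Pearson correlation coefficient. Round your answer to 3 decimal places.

r = (nΣxy − ΣxΣy) / √[(nΣx² − (Σx)²)(nΣy² − (Σy)²)]
Numerator: 6×2876.44 − 122.1×140.7 = 79.17
Denominator: √[(15233.94 − 14908.41)(20216.82 − 19796.49)] = √[325.53 × 420.33] = 369.9054
r = 79.17 / 369.9054 ≈ 0.214

0.214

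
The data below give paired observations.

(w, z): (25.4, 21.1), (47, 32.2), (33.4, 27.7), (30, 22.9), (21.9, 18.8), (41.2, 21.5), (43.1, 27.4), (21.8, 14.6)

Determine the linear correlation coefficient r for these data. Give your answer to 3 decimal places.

0.823

n = 8, Σw = 263.8, Σz = 186.2, Σw² = 9379.62, Σz² = 4553.36, Σwz = 6458.26
nΣwz − ΣwΣz = 51666.08 − 49119.56 = 2546.52
nΣw² − (Σw)² = 75036.96 − 69590.44 = 5446.52; nΣz² − (Σz)² = 36426.88 − 34670.44 = 1756.44
r = 2546.52 / √(5446.52 × 1756.44) = 2546.52 / 3092.9736 ≈ 0.823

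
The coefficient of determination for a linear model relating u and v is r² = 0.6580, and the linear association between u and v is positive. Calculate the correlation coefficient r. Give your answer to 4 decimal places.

0.8112

|r| = √0.6580 = 0.8112
The association is positive, so r = 0.8112.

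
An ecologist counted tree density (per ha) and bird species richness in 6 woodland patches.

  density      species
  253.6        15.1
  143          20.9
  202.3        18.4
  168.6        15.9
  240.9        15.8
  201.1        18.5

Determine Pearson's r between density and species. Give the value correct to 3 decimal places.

-0.728

n = 6, Σx = 1209.5, Σy = 104.6, Σx² = 252587.23, Σy² = 1848.08, Σxy = 20747.69
nΣxy − ΣxΣy = 124486.14 − 126513.7 = -2027.56
nΣx² − (Σx)² = 1515523.38 − 1462890.25 = 52633.13; nΣy² − (Σy)² = 11088.48 − 10941.16 = 147.32
r = -2027.56 / √(52633.13 × 147.32) = -2027.56 / 2784.5848 ≈ -0.728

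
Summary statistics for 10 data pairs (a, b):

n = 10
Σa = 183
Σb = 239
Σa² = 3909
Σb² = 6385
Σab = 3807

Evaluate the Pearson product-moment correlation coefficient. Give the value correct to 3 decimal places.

-0.923

r = (nΣab − ΣaΣb) / √[(nΣa² − (Σa)²)(nΣb² − (Σb)²)]
Numerator: 10×3807 − 183×239 = -5667
Denominator: √[(39090 − 33489)(63850 − 57121)] = √[5601 × 6729] = 6139.1473
r = -5667 / 6139.1473 ≈ -0.923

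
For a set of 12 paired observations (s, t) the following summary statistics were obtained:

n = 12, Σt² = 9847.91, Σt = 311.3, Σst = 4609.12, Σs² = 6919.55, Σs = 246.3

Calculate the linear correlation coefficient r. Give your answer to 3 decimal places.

r = (nΣst − ΣsΣt) / √[(nΣs² − (Σs)²)(nΣt² − (Σt)²)]
Numerator: 12×4609.12 − 246.3×311.3 = -21363.75
Denominator: √[(83034.6 − 60663.69)(118174.92 − 96907.69)] = √[22370.91 × 21267.23] = 21812.0904
r = -21363.75 / 21812.0904 ≈ -0.979

-0.979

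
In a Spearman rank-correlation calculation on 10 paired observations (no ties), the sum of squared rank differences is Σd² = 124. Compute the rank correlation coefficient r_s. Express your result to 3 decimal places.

0.248

ρ = 1 − 6Σd² / [n(n²−1)] = 1 − 6×124 / (10×99)
  = 1 − 744/990 = 1 − 0.7515 ≈ 0.248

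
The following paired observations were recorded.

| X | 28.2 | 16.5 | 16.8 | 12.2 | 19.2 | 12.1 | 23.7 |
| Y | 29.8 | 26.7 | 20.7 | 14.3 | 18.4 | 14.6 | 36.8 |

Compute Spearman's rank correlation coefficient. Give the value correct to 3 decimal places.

0.786

Rank X: 7, 3, 4, 2, 5, 1, 6
Rank Y: 6, 5, 4, 1, 3, 2, 7
d = rank(X) − rank(Y): 1, -2, 0, 1, 2, -1, -1; Σd² = 12
ρ = 1 − 6Σd² / [n(n²−1)] = 1 − 6×12 / (7×48) = 1 − 72/336 ≈ 0.786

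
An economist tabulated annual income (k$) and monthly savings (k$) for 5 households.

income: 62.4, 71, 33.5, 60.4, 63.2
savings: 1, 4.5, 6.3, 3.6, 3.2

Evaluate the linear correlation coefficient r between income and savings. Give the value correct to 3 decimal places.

n = 5, Σx = 290.5, Σy = 18.6, Σx² = 17699.41, Σy² = 84.14, Σxy = 1012.63
nΣxy − ΣxΣy = 5063.15 − 5403.3 = -340.15
nΣx² − (Σx)² = 88497.05 − 84390.25 = 4106.8; nΣy² − (Σy)² = 420.7 − 345.96 = 74.74
r = -340.15 / √(4106.8 × 74.74) = -340.15 / 554.0237 ≈ -0.614

-0.614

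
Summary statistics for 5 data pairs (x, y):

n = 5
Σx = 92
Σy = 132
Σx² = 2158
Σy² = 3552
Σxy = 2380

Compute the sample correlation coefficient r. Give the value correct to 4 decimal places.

r = (nΣxy − ΣxΣy) / √[(nΣx² − (Σx)²)(nΣy² − (Σy)²)]
Numerator: 5×2380 − 92×132 = -244
Denominator: √[(10790 − 8464)(17760 − 17424)] = √[2326 × 336] = 884.0452
r = -244 / 884.0452 ≈ -0.2760

-0.2760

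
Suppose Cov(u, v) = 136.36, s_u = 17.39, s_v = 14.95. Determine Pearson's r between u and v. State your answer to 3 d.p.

0.525

r = Cov(u,v) / (s_u · s_v) = 136.36 / (17.39 × 14.95)
  = 136.36 / 259.9805 ≈ 0.525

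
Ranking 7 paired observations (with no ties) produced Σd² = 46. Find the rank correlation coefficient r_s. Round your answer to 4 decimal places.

ρ = 1 − 6Σd² / [n(n²−1)] = 1 − 6×46 / (7×48)
  = 1 − 276/336 = 1 − 0.82143 ≈ 0.1786

0.1786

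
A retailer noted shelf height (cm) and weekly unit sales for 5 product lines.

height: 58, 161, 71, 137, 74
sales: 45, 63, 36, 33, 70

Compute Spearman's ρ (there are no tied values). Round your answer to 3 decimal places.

0.100

Rank height: 1, 5, 2, 4, 3
Rank sales: 3, 4, 2, 1, 5
d = rank(height) − rank(sales): -2, 1, 0, 3, -2; Σd² = 18
ρ = 1 − 6Σd² / [n(n²−1)] = 1 − 6×18 / (5×24) = 1 − 108/120 ≈ 0.100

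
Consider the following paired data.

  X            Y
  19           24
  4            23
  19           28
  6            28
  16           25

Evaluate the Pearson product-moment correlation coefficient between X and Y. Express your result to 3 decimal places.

0.144

n = 5, ΣX = 64, ΣY = 128, ΣX² = 1030, ΣY² = 3298, ΣXY = 1648
nΣXY − ΣXΣY = 8240 − 8192 = 48
nΣX² − (ΣX)² = 5150 − 4096 = 1054; nΣY² − (ΣY)² = 16490 − 16384 = 106
r = 48 / √(1054 × 106) = 48 / 334.2514 ≈ 0.144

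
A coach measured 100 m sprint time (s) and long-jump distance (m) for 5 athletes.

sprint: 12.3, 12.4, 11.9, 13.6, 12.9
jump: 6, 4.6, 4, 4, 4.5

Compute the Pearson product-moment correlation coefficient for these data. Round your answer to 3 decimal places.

n = 5, Σx = 63.1, Σy = 23.1, Σx² = 798.03, Σy² = 109.41, Σxy = 290.89
nΣxy − ΣxΣy = 1454.45 − 1457.61 = -3.16
nΣx² − (Σx)² = 3990.15 − 3981.61 = 8.54; nΣy² − (Σy)² = 547.05 − 533.61 = 13.44
r = -3.16 / √(8.54 × 13.44) = -3.16 / 10.7134 ≈ -0.295

-0.295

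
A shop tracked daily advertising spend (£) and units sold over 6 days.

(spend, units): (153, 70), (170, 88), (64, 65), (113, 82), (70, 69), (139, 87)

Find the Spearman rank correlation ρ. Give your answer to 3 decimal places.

0.829

Rank spend: 5, 6, 1, 3, 2, 4
Rank units: 3, 6, 1, 4, 2, 5
d = rank(spend) − rank(units): 2, 0, 0, -1, 0, -1; Σd² = 6
ρ = 1 − 6Σd² / [n(n²−1)] = 1 − 6×6 / (6×35) = 1 − 36/210 ≈ 0.829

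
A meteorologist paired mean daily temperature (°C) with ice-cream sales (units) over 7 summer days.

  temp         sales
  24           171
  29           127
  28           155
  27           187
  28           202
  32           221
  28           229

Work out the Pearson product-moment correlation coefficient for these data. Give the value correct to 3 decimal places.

n = 7, Σx = 196, Σy = 1292, Σx² = 5522, Σy² = 246450, Σxy = 36316
nΣxy − ΣxΣy = 254212 − 253232 = 980
nΣx² − (Σx)² = 38654 − 38416 = 238; nΣy² − (Σy)² = 1725150 − 1669264 = 55886
r = 980 / √(238 × 55886) = 980 / 3647.0355 ≈ 0.269

0.269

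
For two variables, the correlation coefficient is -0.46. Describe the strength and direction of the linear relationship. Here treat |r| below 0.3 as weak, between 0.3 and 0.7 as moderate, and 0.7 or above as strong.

r = -0.46 < 0 so the relationship is negative.
|r| = 0.46, which falls in the moderate range.

moderate negative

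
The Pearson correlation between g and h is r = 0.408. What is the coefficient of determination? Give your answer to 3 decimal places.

0.166

r² = (0.408)² = 0.166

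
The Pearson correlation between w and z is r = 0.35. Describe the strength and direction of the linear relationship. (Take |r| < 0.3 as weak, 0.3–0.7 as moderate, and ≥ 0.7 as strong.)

r = 0.35 > 0 so the relationship is positive.
|r| = 0.35, which falls in the moderate range.

moderate positive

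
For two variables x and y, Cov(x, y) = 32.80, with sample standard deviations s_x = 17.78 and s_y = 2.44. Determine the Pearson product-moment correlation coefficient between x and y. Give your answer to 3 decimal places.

0.756

r = Cov(x,y) / (s_x · s_y) = 32.80 / (17.78 × 2.44)
  = 32.80 / 43.3832 ≈ 0.756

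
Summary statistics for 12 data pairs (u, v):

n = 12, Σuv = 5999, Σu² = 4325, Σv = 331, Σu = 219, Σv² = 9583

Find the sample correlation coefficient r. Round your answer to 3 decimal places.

r = (nΣuv − ΣuΣv) / √[(nΣu² − (Σu)²)(nΣv² − (Σv)²)]
Numerator: 12×5999 − 219×331 = -501
Denominator: √[(51900 − 47961)(114996 − 109561)] = √[3939 × 5435] = 4626.9282
r = -501 / 4626.9282 ≈ -0.108

-0.108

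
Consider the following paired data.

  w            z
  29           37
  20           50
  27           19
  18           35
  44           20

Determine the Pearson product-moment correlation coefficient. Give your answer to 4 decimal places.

n = 5, Σw = 138, Σz = 161, Σw² = 4230, Σz² = 5855, Σwz = 4096
nΣwz − ΣwΣz = 20480 − 22218 = -1738
nΣw² − (Σw)² = 21150 − 19044 = 2106; nΣz² − (Σz)² = 29275 − 25921 = 3354
r = -1738 / √(2106 × 3354) = -1738 / 2657.7291 ≈ -0.6539

-0.6539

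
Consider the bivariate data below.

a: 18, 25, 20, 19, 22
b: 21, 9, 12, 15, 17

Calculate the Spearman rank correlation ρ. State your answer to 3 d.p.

Rank a: 1, 5, 3, 2, 4
Rank b: 5, 1, 2, 3, 4
d = rank(a) − rank(b): -4, 4, 1, -1, 0; Σd² = 34
ρ = 1 − 6Σd² / [n(n²−1)] = 1 − 6×34 / (5×24) = 1 − 204/120 ≈ -0.700

-0.700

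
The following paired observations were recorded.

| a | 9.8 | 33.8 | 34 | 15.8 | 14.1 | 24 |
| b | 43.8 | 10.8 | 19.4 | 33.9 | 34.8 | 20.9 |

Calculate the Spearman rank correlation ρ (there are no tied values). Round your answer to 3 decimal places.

Rank a: 1, 5, 6, 3, 2, 4
Rank b: 6, 1, 2, 4, 5, 3
d = rank(a) − rank(b): -5, 4, 4, -1, -3, 1; Σd² = 68
ρ = 1 − 6Σd² / [n(n²−1)] = 1 − 6×68 / (6×35) = 1 − 408/210 ≈ -0.943

-0.943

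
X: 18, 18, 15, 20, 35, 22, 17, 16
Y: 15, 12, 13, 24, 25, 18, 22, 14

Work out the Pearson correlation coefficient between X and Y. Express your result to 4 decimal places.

0.6570

n = 8, ΣX = 161, ΣY = 143, ΣX² = 3527, ΣY² = 2743, ΣXY = 3030
nΣXY − ΣXΣY = 24240 − 23023 = 1217
nΣX² − (ΣX)² = 28216 − 25921 = 2295; nΣY² − (ΣY)² = 21944 − 20449 = 1495
r = 1217 / √(2295 × 1495) = 1217 / 1852.3026 ≈ 0.6570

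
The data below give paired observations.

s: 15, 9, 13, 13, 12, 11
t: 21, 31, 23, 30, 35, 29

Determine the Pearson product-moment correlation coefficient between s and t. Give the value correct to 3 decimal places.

n = 6, Σs = 73, Σt = 169, Σs² = 909, Σt² = 4897, Σst = 2022
nΣst − ΣsΣt = 12132 − 12337 = -205
nΣs² − (Σs)² = 5454 − 5329 = 125; nΣt² − (Σt)² = 29382 − 28561 = 821
r = -205 / √(125 × 821) = -205 / 320.3514 ≈ -0.640

-0.640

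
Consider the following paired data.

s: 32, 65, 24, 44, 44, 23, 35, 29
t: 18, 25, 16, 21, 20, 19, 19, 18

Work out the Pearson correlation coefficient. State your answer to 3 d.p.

0.931

n = 8, Σs = 296, Σt = 156, Σs² = 12292, Σt² = 3092, Σst = 6013
nΣst − ΣsΣt = 48104 − 46176 = 1928
nΣs² − (Σs)² = 98336 − 87616 = 10720; nΣt² − (Σt)² = 24736 − 24336 = 400
r = 1928 / √(10720 × 400) = 1928 / 2070.7487 ≈ 0.931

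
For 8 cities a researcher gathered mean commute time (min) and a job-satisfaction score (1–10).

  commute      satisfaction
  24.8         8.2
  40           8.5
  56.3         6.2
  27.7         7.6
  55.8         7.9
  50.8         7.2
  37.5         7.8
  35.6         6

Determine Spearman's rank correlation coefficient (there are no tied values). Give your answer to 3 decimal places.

Rank commute: 1, 5, 8, 2, 7, 6, 4, 3
Rank satisfaction: 7, 8, 2, 4, 6, 3, 5, 1
d = rank(commute) − rank(satisfaction): -6, -3, 6, -2, 1, 3, -1, 2; Σd² = 100
ρ = 1 − 6Σd² / [n(n²−1)] = 1 − 6×100 / (8×63) = 1 − 600/504 ≈ -0.190

-0.190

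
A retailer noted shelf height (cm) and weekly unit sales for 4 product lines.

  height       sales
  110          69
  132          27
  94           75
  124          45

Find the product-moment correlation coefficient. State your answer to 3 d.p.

n = 4, Σx = 460, Σy = 216, Σx² = 53736, Σy² = 13140, Σxy = 23784
nΣxy − ΣxΣy = 95136 − 99360 = -4224
nΣx² − (Σx)² = 214944 − 211600 = 3344; nΣy² − (Σy)² = 52560 − 46656 = 5904
r = -4224 / √(3344 × 5904) = -4224 / 4443.3069 ≈ -0.951

-0.951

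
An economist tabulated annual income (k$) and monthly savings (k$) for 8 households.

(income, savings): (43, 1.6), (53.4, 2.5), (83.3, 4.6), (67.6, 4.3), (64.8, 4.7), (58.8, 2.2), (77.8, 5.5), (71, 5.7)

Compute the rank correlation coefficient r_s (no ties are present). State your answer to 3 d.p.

Rank income: 1, 2, 8, 5, 4, 3, 7, 6
Rank savings: 1, 3, 5, 4, 6, 2, 7, 8
d = rank(income) − rank(savings): 0, -1, 3, 1, -2, 1, 0, -2; Σd² = 20
ρ = 1 − 6Σd² / [n(n²−1)] = 1 − 6×20 / (8×63) = 1 − 120/504 ≈ 0.762

0.762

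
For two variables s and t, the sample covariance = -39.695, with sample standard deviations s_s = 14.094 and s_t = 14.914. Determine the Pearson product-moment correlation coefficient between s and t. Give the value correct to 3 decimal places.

-0.189

r = Cov(s,t) / (s_s · s_t) = -39.695 / (14.094 × 14.914)
  = -39.695 / 210.1979 ≈ -0.189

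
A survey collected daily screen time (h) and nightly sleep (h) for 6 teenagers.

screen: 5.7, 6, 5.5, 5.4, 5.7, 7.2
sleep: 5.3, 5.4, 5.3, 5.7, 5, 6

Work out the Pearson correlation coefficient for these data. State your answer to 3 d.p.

0.659

n = 6, Σx = 35.5, Σy = 32.7, Σx² = 212.23, Σy² = 178.83, Σxy = 194.24
nΣxy − ΣxΣy = 1165.44 − 1160.85 = 4.59
nΣx² − (Σx)² = 1273.38 − 1260.25 = 13.13; nΣy² − (Σy)² = 1072.98 − 1069.29 = 3.69
r = 4.59 / √(13.13 × 3.69) = 4.59 / 6.9606 ≈ 0.659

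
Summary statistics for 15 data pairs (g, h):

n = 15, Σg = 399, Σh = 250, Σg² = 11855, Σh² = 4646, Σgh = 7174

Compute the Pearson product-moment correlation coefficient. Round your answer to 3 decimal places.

r = (nΣgh − ΣgΣh) / √[(nΣg² − (Σg)²)(nΣh² − (Σh)²)]
Numerator: 15×7174 − 399×250 = 7860
Denominator: √[(177825 − 159201)(69690 − 62500)] = √[18624 × 7190] = 11571.8002
r = 7860 / 11571.8002 ≈ 0.679

0.679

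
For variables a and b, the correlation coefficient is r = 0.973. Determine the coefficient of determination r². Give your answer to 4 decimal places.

r² = (0.973)² = 0.9467

0.9467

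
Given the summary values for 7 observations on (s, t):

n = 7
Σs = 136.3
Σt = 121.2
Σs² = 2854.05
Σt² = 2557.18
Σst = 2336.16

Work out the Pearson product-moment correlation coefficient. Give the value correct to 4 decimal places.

r = (nΣst − ΣsΣt) / √[(nΣs² − (Σs)²)(nΣt² − (Σt)²)]
Numerator: 7×2336.16 − 136.3×121.2 = -166.44
Denominator: √[(19978.35 − 18577.69)(17900.26 − 14689.44)] = √[1400.66 × 3210.82] = 2120.6761
r = -166.44 / 2120.6761 ≈ -0.0785

-0.0785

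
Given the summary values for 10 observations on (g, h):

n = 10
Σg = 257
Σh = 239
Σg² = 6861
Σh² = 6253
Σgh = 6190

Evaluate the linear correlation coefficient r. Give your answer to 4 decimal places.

0.1282

r = (nΣgh − ΣgΣh) / √[(nΣg² − (Σg)²)(nΣh² − (Σh)²)]
Numerator: 10×6190 − 257×239 = 477
Denominator: √[(68610 − 66049)(62530 − 57121)] = √[2561 × 5409] = 3721.8878
r = 477 / 3721.8878 ≈ 0.1282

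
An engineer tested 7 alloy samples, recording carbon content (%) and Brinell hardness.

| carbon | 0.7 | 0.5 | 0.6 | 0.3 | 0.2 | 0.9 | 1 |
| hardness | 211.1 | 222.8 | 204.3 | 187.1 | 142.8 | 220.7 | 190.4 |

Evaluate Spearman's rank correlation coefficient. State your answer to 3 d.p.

0.429

Rank carbon: 5, 3, 4, 2, 1, 6, 7
Rank hardness: 5, 7, 4, 2, 1, 6, 3
d = rank(carbon) − rank(hardness): 0, -4, 0, 0, 0, 0, 4; Σd² = 32
ρ = 1 − 6Σd² / [n(n²−1)] = 1 − 6×32 / (7×48) = 1 − 192/336 ≈ 0.429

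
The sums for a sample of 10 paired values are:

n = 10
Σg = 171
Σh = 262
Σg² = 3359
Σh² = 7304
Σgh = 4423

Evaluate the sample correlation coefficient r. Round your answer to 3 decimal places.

r = (nΣgh − ΣgΣh) / √[(nΣg² − (Σg)²)(nΣh² − (Σh)²)]
Numerator: 10×4423 − 171×262 = -572
Denominator: √[(33590 − 29241)(73040 − 68644)] = √[4349 × 4396] = 4372.4368
r = -572 / 4372.4368 ≈ -0.131

-0.131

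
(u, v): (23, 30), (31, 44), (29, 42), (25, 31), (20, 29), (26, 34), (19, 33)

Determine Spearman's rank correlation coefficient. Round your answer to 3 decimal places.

Rank u: 3, 7, 6, 4, 2, 5, 1
Rank v: 2, 7, 6, 3, 1, 5, 4
d = rank(u) − rank(v): 1, 0, 0, 1, 1, 0, -3; Σd² = 12
ρ = 1 − 6Σd² / [n(n²−1)] = 1 − 6×12 / (7×48) = 1 − 72/336 ≈ 0.786

0.786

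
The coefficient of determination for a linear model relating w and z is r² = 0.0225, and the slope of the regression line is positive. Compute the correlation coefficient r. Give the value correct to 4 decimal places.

0.1500

|r| = √0.0225 = 0.1500
The association is positive, so r = 0.1500.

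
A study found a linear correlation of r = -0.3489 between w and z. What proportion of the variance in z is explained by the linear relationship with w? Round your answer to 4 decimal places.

r² = (-0.3489)² = 0.1217

0.1217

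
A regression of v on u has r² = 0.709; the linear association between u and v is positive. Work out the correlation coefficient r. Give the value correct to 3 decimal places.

|r| = √0.709 = 0.842
The association is positive, so r = 0.842.

0.842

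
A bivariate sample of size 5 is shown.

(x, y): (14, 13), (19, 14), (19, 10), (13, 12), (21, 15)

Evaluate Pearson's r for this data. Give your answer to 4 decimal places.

0.3051

n = 5, Σx = 86, Σy = 64, Σx² = 1528, Σy² = 834, Σxy = 1109
nΣxy − ΣxΣy = 5545 − 5504 = 41
nΣx² − (Σx)² = 7640 − 7396 = 244; nΣy² − (Σy)² = 4170 − 4096 = 74
r = 41 / √(244 × 74) = 41 / 134.3726 ≈ 0.3051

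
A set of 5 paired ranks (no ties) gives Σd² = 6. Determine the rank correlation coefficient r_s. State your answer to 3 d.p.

ρ = 1 − 6Σd² / [n(n²−1)] = 1 − 6×6 / (5×24)
  = 1 − 36/120 = 1 − 0.3000 ≈ 0.700

0.700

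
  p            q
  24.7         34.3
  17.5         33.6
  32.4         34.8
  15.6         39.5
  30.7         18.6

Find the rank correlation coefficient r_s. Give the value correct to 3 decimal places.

-0.300

Rank p: 3, 2, 5, 1, 4
Rank q: 3, 2, 4, 5, 1
d = rank(p) − rank(q): 0, 0, 1, -4, 3; Σd² = 26
ρ = 1 − 6Σd² / [n(n²−1)] = 1 − 6×26 / (5×24) = 1 − 156/120 ≈ -0.300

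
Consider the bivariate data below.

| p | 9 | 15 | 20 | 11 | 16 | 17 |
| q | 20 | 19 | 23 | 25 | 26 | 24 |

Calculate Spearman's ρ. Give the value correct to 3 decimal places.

Rank p: 1, 3, 6, 2, 4, 5
Rank q: 2, 1, 3, 5, 6, 4
d = rank(p) − rank(q): -1, 2, 3, -3, -2, 1; Σd² = 28
ρ = 1 − 6Σd² / [n(n²−1)] = 1 − 6×28 / (6×35) = 1 − 168/210 ≈ 0.200

0.200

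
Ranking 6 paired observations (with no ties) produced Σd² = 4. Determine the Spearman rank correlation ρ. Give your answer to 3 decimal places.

ρ = 1 − 6Σd² / [n(n²−1)] = 1 − 6×4 / (6×35)
  = 1 − 24/210 = 1 − 0.1143 ≈ 0.886

0.886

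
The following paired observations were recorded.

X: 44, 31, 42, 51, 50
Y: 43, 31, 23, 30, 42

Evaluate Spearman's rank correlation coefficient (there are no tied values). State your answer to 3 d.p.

0.100

Rank X: 3, 1, 2, 5, 4
Rank Y: 5, 3, 1, 2, 4
d = rank(X) − rank(Y): -2, -2, 1, 3, 0; Σd² = 18
ρ = 1 − 6Σd² / [n(n²−1)] = 1 − 6×18 / (5×24) = 1 − 108/120 ≈ 0.100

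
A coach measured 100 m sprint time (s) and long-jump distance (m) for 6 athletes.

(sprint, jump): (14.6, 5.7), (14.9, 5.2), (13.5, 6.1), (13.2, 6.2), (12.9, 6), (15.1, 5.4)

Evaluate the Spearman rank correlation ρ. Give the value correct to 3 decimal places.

Rank sprint: 4, 5, 3, 2, 1, 6
Rank jump: 3, 1, 5, 6, 4, 2
d = rank(sprint) − rank(jump): 1, 4, -2, -4, -3, 4; Σd² = 62
ρ = 1 − 6Σd² / [n(n²−1)] = 1 − 6×62 / (6×35) = 1 − 372/210 ≈ -0.771

-0.771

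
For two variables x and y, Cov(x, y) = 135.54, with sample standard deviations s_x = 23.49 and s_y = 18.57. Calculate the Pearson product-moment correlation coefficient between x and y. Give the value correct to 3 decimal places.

0.311

r = Cov(x,y) / (s_x · s_y) = 135.54 / (23.49 × 18.57)
  = 135.54 / 436.2093 ≈ 0.311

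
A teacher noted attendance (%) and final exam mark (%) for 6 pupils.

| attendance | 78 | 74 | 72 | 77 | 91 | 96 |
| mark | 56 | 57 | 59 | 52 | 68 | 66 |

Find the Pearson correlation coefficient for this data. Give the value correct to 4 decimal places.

n = 6, Σx = 488, Σy = 358, Σx² = 40170, Σy² = 21550, Σxy = 29362
nΣxy − ΣxΣy = 176172 − 174704 = 1468
nΣx² − (Σx)² = 241020 − 238144 = 2876; nΣy² − (Σy)² = 129300 − 128164 = 1136
r = 1468 / √(2876 × 1136) = 1468 / 1807.5221 ≈ 0.8122

0.8122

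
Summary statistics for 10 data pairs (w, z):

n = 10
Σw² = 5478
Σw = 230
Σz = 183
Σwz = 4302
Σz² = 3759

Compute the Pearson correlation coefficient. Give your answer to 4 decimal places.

0.3349

r = (nΣwz − ΣwΣz) / √[(nΣw² − (Σw)²)(nΣz² − (Σz)²)]
Numerator: 10×4302 − 230×183 = 930
Denominator: √[(54780 − 52900)(37590 − 33489)] = √[1880 × 4101] = 2776.6671
r = 930 / 2776.6671 ≈ 0.3349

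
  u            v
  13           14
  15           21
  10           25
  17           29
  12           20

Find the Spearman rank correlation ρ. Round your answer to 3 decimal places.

Rank u: 3, 4, 1, 5, 2
Rank v: 1, 3, 4, 5, 2
d = rank(u) − rank(v): 2, 1, -3, 0, 0; Σd² = 14
ρ = 1 − 6Σd² / [n(n²−1)] = 1 − 6×14 / (5×24) = 1 − 84/120 ≈ 0.300

0.300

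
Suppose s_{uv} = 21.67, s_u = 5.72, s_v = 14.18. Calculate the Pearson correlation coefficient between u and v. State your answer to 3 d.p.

r = Cov(u,v) / (s_u · s_v) = 21.67 / (5.72 × 14.18)
  = 21.67 / 81.1096 ≈ 0.267

0.267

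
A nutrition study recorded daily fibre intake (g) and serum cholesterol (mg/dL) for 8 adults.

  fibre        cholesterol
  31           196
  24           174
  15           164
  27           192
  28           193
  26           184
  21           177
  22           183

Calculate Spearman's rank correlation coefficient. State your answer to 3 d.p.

Rank fibre: 8, 4, 1, 6, 7, 5, 2, 3
Rank cholesterol: 8, 2, 1, 6, 7, 5, 3, 4
d = rank(fibre) − rank(cholesterol): 0, 2, 0, 0, 0, 0, -1, -1; Σd² = 6
ρ = 1 − 6Σd² / [n(n²−1)] = 1 − 6×6 / (8×63) = 1 − 36/504 ≈ 0.929

0.929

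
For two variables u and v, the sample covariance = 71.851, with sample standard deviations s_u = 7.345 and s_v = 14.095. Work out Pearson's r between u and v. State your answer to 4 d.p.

r = Cov(u,v) / (s_u · s_v) = 71.851 / (7.345 × 14.095)
  = 71.851 / 103.5278 ≈ 0.6940

0.6940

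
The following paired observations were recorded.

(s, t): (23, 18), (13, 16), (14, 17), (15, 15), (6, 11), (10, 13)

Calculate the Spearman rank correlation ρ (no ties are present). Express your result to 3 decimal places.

Rank s: 6, 3, 4, 5, 1, 2
Rank t: 6, 4, 5, 3, 1, 2
d = rank(s) − rank(t): 0, -1, -1, 2, 0, 0; Σd² = 6
ρ = 1 − 6Σd² / [n(n²−1)] = 1 − 6×6 / (6×35) = 1 − 36/210 ≈ 0.829

0.829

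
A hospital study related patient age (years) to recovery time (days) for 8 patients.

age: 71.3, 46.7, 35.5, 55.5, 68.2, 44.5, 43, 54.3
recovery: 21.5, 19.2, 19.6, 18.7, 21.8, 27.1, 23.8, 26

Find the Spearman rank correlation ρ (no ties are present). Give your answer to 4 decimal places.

Rank age: 8, 4, 1, 6, 7, 3, 2, 5
Rank recovery: 4, 2, 3, 1, 5, 8, 6, 7
d = rank(age) − rank(recovery): 4, 2, -2, 5, 2, -5, -4, -2; Σd² = 98
ρ = 1 − 6Σd² / [n(n²−1)] = 1 − 6×98 / (8×63) = 1 − 588/504 ≈ -0.1667

-0.1667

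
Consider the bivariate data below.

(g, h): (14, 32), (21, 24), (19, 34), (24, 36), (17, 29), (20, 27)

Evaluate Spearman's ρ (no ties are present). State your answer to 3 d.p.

Rank g: 1, 5, 3, 6, 2, 4
Rank h: 4, 1, 5, 6, 3, 2
d = rank(g) − rank(h): -3, 4, -2, 0, -1, 2; Σd² = 34
ρ = 1 − 6Σd² / [n(n²−1)] = 1 − 6×34 / (6×35) = 1 − 204/210 ≈ 0.029

0.029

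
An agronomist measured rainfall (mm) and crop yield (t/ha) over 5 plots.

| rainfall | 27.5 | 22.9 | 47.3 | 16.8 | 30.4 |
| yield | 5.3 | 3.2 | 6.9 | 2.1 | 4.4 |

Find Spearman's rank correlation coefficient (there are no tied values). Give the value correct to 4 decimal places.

Rank rainfall: 3, 2, 5, 1, 4
Rank yield: 4, 2, 5, 1, 3
d = rank(rainfall) − rank(yield): -1, 0, 0, 0, 1; Σd² = 2
ρ = 1 − 6Σd² / [n(n²−1)] = 1 − 6×2 / (5×24) = 1 − 12/120 ≈ 0.9000

0.9000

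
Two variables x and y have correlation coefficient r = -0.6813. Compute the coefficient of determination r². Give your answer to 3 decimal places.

r² = (-0.6813)² = 0.464

0.464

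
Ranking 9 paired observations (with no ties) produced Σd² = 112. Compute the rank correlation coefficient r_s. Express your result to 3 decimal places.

0.067

ρ = 1 − 6Σd² / [n(n²−1)] = 1 − 6×112 / (9×80)
  = 1 − 672/720 = 1 − 0.9333 ≈ 0.067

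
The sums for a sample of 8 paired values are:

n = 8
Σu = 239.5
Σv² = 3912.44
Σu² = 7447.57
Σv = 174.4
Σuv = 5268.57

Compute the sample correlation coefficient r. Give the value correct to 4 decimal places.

0.2710

r = (nΣuv − ΣuΣv) / √[(nΣu² − (Σu)²)(nΣv² − (Σv)²)]
Numerator: 8×5268.57 − 239.5×174.4 = 379.76
Denominator: √[(59580.56 − 57360.25)(31299.52 − 30415.36)] = √[2220.31 × 884.16] = 1401.1100
r = 379.76 / 1401.1100 ≈ 0.2710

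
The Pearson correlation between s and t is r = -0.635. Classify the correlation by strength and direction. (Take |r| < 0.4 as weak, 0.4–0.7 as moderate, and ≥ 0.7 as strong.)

moderate negative

r = -0.635 < 0 so the relationship is negative.
|r| = 0.635, which falls in the moderate range.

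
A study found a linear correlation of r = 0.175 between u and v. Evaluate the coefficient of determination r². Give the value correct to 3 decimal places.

r² = (0.175)² = 0.031

0.031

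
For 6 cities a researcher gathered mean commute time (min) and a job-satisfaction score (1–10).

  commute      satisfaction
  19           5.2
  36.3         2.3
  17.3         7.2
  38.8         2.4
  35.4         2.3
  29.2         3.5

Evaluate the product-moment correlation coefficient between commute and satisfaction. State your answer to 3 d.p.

-0.953

n = 6, Σx = 176, Σy = 22.9, Σx² = 5589.22, Σy² = 107.47, Σxy = 583.59
nΣxy − ΣxΣy = 3501.54 − 4030.4 = -528.86
nΣx² − (Σx)² = 33535.32 − 30976 = 2559.32; nΣy² − (Σy)² = 644.82 − 524.41 = 120.41
r = -528.86 / √(2559.32 × 120.41) = -528.86 / 555.1286 ≈ -0.953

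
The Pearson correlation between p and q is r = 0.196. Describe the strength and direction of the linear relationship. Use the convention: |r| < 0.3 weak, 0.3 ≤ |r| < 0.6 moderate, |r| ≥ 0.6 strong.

weak positive

r = 0.196 > 0 so the relationship is positive.
|r| = 0.196, which falls in the weak range.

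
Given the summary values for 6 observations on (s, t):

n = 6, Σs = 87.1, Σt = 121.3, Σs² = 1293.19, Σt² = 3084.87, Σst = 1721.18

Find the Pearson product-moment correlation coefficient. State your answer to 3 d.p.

-0.294

r = (nΣst − ΣsΣt) / √[(nΣs² − (Σs)²)(nΣt² − (Σt)²)]
Numerator: 6×1721.18 − 87.1×121.3 = -238.15
Denominator: √[(7759.14 − 7586.41)(18509.22 − 14713.69)] = √[172.73 × 3795.53] = 809.6925
r = -238.15 / 809.6925 ≈ -0.294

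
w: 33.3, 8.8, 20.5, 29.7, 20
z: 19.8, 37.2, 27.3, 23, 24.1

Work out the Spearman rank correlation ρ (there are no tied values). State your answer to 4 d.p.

Rank w: 5, 1, 3, 4, 2
Rank z: 1, 5, 4, 2, 3
d = rank(w) − rank(z): 4, -4, -1, 2, -1; Σd² = 38
ρ = 1 − 6Σd² / [n(n²−1)] = 1 − 6×38 / (5×24) = 1 − 228/120 ≈ -0.9000

-0.9000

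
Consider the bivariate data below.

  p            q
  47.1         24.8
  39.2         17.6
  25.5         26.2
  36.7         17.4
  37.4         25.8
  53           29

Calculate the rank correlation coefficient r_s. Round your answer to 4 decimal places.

Rank p: 5, 4, 1, 2, 3, 6
Rank q: 3, 2, 5, 1, 4, 6
d = rank(p) − rank(q): 2, 2, -4, 1, -1, 0; Σd² = 26
ρ = 1 − 6Σd² / [n(n²−1)] = 1 − 6×26 / (6×35) = 1 − 156/210 ≈ 0.2571

0.2571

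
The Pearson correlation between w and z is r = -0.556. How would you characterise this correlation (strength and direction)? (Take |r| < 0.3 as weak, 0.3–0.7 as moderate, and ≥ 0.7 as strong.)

r = -0.556 < 0 so the relationship is negative.
|r| = 0.556, which falls in the moderate range.

moderate negative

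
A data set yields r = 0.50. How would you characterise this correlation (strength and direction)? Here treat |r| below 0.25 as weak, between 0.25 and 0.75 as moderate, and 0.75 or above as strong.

r = 0.50 > 0 so the relationship is positive.
|r| = 0.50, which falls in the moderate range.

moderate positive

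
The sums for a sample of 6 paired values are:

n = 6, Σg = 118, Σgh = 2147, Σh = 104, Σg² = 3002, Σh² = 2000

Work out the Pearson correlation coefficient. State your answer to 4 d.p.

r = (nΣgh − ΣgΣh) / √[(nΣg² − (Σg)²)(nΣh² − (Σh)²)]
Numerator: 6×2147 − 118×104 = 610
Denominator: √[(18012 − 13924)(12000 − 10816)] = √[4088 × 1184] = 2200.0436
r = 610 / 2200.0436 ≈ 0.2773

0.2773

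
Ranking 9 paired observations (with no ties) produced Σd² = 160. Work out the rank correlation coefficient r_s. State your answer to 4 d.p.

-0.3333

ρ = 1 − 6Σd² / [n(n²−1)] = 1 − 6×160 / (9×80)
  = 1 − 960/720 = 1 − 1.33333 ≈ -0.3333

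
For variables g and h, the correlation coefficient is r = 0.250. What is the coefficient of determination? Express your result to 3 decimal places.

r² = (0.250)² = 0.063

0.063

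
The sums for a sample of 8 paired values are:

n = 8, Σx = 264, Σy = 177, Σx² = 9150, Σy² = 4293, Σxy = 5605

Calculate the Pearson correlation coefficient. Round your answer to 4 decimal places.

-0.5809

r = (nΣxy − ΣxΣy) / √[(nΣx² − (Σx)²)(nΣy² − (Σy)²)]
Numerator: 8×5605 − 264×177 = -1888
Denominator: √[(73200 − 69696)(34344 − 31329)] = √[3504 × 3015] = 3250.3169
r = -1888 / 3250.3169 ≈ -0.5809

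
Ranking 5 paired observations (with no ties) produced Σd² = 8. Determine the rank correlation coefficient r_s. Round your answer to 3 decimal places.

0.600

ρ = 1 − 6Σd² / [n(n²−1)] = 1 − 6×8 / (5×24)
  = 1 − 48/120 = 1 − 0.4000 ≈ 0.600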